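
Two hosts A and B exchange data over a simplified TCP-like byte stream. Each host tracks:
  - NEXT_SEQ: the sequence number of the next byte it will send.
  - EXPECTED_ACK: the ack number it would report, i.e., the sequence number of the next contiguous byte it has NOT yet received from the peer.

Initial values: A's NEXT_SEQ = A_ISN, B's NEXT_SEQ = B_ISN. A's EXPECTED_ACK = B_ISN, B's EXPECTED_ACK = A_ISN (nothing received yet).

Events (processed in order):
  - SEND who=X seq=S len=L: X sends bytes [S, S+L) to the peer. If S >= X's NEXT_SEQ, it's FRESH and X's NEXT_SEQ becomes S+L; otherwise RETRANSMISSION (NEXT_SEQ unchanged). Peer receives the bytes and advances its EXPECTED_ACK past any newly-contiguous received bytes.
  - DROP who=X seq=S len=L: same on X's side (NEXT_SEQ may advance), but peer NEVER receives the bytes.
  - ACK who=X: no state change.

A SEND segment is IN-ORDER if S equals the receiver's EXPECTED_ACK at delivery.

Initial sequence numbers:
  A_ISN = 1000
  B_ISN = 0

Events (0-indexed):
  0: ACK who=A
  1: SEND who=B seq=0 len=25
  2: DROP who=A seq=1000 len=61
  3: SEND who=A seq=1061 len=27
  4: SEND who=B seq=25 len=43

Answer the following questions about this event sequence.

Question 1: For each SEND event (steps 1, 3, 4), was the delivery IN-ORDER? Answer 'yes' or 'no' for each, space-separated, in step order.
Step 1: SEND seq=0 -> in-order
Step 3: SEND seq=1061 -> out-of-order
Step 4: SEND seq=25 -> in-order

Answer: yes no yes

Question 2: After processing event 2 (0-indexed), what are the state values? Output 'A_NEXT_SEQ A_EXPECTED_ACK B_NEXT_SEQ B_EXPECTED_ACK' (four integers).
After event 0: A_seq=1000 A_ack=0 B_seq=0 B_ack=1000
After event 1: A_seq=1000 A_ack=25 B_seq=25 B_ack=1000
After event 2: A_seq=1061 A_ack=25 B_seq=25 B_ack=1000

1061 25 25 1000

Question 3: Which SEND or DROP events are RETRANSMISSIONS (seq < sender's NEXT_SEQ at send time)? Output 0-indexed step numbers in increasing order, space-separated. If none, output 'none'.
Answer: none

Derivation:
Step 1: SEND seq=0 -> fresh
Step 2: DROP seq=1000 -> fresh
Step 3: SEND seq=1061 -> fresh
Step 4: SEND seq=25 -> fresh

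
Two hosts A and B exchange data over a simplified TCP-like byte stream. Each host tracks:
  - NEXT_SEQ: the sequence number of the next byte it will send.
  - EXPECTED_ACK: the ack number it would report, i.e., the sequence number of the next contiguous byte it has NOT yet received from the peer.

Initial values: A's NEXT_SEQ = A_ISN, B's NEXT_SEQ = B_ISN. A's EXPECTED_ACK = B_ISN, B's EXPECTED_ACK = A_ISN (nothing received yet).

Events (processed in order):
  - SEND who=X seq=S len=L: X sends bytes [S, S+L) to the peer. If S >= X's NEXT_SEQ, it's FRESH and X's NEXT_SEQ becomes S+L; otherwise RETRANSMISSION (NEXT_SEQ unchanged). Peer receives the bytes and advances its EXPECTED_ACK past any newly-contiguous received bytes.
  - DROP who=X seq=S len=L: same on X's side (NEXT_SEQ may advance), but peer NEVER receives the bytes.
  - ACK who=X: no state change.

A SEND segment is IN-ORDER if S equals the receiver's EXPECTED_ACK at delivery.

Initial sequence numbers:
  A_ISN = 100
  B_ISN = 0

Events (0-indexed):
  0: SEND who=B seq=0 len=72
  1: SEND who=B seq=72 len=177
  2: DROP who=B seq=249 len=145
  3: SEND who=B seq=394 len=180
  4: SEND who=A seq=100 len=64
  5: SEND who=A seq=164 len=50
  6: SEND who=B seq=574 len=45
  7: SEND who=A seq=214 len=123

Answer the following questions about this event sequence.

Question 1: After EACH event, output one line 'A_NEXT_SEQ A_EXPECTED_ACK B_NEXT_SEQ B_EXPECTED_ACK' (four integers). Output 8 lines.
100 72 72 100
100 249 249 100
100 249 394 100
100 249 574 100
164 249 574 164
214 249 574 214
214 249 619 214
337 249 619 337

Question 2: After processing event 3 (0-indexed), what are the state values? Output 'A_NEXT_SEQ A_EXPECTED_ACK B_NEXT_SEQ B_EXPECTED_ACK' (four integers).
After event 0: A_seq=100 A_ack=72 B_seq=72 B_ack=100
After event 1: A_seq=100 A_ack=249 B_seq=249 B_ack=100
After event 2: A_seq=100 A_ack=249 B_seq=394 B_ack=100
After event 3: A_seq=100 A_ack=249 B_seq=574 B_ack=100

100 249 574 100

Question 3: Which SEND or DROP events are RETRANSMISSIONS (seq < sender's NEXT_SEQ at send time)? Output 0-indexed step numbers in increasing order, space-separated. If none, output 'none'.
Step 0: SEND seq=0 -> fresh
Step 1: SEND seq=72 -> fresh
Step 2: DROP seq=249 -> fresh
Step 3: SEND seq=394 -> fresh
Step 4: SEND seq=100 -> fresh
Step 5: SEND seq=164 -> fresh
Step 6: SEND seq=574 -> fresh
Step 7: SEND seq=214 -> fresh

Answer: none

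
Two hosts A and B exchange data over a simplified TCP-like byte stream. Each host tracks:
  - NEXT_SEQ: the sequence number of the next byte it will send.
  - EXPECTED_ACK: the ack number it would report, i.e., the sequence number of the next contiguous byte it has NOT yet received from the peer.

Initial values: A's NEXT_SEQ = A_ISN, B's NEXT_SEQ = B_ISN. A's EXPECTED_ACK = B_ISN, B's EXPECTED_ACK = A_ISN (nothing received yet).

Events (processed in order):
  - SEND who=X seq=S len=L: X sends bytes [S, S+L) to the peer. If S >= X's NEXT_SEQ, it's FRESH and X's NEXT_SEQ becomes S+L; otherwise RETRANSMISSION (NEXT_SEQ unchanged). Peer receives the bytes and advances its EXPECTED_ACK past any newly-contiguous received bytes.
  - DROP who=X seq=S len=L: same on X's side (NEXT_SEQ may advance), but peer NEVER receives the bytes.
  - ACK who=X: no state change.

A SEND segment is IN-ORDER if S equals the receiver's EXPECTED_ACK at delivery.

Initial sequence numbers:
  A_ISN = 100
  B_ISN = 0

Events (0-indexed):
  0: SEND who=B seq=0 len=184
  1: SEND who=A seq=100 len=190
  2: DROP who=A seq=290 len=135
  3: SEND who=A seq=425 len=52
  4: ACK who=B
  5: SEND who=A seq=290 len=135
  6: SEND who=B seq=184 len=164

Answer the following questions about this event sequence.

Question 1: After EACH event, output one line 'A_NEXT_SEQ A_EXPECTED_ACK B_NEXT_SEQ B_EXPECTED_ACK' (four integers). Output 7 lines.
100 184 184 100
290 184 184 290
425 184 184 290
477 184 184 290
477 184 184 290
477 184 184 477
477 348 348 477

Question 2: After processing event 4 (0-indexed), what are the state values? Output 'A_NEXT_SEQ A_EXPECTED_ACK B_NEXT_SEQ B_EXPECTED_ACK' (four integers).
After event 0: A_seq=100 A_ack=184 B_seq=184 B_ack=100
After event 1: A_seq=290 A_ack=184 B_seq=184 B_ack=290
After event 2: A_seq=425 A_ack=184 B_seq=184 B_ack=290
After event 3: A_seq=477 A_ack=184 B_seq=184 B_ack=290
After event 4: A_seq=477 A_ack=184 B_seq=184 B_ack=290

477 184 184 290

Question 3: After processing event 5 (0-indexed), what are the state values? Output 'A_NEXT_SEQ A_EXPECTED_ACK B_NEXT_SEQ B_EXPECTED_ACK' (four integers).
After event 0: A_seq=100 A_ack=184 B_seq=184 B_ack=100
After event 1: A_seq=290 A_ack=184 B_seq=184 B_ack=290
After event 2: A_seq=425 A_ack=184 B_seq=184 B_ack=290
After event 3: A_seq=477 A_ack=184 B_seq=184 B_ack=290
After event 4: A_seq=477 A_ack=184 B_seq=184 B_ack=290
After event 5: A_seq=477 A_ack=184 B_seq=184 B_ack=477

477 184 184 477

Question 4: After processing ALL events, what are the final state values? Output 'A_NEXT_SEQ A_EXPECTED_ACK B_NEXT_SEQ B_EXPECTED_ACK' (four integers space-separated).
Answer: 477 348 348 477

Derivation:
After event 0: A_seq=100 A_ack=184 B_seq=184 B_ack=100
After event 1: A_seq=290 A_ack=184 B_seq=184 B_ack=290
After event 2: A_seq=425 A_ack=184 B_seq=184 B_ack=290
After event 3: A_seq=477 A_ack=184 B_seq=184 B_ack=290
After event 4: A_seq=477 A_ack=184 B_seq=184 B_ack=290
After event 5: A_seq=477 A_ack=184 B_seq=184 B_ack=477
After event 6: A_seq=477 A_ack=348 B_seq=348 B_ack=477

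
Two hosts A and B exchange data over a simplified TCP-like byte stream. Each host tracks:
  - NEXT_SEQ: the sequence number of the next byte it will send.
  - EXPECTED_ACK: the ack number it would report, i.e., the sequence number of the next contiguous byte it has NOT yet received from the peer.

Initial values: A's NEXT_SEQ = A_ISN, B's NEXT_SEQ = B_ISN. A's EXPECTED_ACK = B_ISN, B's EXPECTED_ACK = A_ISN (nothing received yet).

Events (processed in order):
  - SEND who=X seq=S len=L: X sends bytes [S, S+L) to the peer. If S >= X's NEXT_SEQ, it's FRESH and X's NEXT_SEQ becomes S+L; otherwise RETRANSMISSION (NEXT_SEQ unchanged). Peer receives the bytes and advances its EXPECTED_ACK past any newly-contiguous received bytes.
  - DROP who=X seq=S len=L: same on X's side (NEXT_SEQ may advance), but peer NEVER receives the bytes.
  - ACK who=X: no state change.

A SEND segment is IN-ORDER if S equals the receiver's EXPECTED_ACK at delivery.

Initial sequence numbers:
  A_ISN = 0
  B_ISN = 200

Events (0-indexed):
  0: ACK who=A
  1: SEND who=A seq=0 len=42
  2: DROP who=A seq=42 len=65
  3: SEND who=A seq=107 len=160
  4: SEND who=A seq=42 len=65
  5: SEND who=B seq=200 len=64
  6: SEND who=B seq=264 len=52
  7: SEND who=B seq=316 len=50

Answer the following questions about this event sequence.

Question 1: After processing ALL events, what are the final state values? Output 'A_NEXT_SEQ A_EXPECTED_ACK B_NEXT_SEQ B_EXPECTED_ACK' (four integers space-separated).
Answer: 267 366 366 267

Derivation:
After event 0: A_seq=0 A_ack=200 B_seq=200 B_ack=0
After event 1: A_seq=42 A_ack=200 B_seq=200 B_ack=42
After event 2: A_seq=107 A_ack=200 B_seq=200 B_ack=42
After event 3: A_seq=267 A_ack=200 B_seq=200 B_ack=42
After event 4: A_seq=267 A_ack=200 B_seq=200 B_ack=267
After event 5: A_seq=267 A_ack=264 B_seq=264 B_ack=267
After event 6: A_seq=267 A_ack=316 B_seq=316 B_ack=267
After event 7: A_seq=267 A_ack=366 B_seq=366 B_ack=267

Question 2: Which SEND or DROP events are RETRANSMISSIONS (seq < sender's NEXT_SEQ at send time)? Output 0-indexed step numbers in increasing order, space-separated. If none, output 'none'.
Step 1: SEND seq=0 -> fresh
Step 2: DROP seq=42 -> fresh
Step 3: SEND seq=107 -> fresh
Step 4: SEND seq=42 -> retransmit
Step 5: SEND seq=200 -> fresh
Step 6: SEND seq=264 -> fresh
Step 7: SEND seq=316 -> fresh

Answer: 4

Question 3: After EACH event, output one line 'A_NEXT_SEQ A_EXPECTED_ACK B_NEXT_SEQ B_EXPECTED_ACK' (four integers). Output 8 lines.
0 200 200 0
42 200 200 42
107 200 200 42
267 200 200 42
267 200 200 267
267 264 264 267
267 316 316 267
267 366 366 267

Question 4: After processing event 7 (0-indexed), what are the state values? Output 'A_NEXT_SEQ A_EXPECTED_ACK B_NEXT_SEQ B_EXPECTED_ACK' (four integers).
After event 0: A_seq=0 A_ack=200 B_seq=200 B_ack=0
After event 1: A_seq=42 A_ack=200 B_seq=200 B_ack=42
After event 2: A_seq=107 A_ack=200 B_seq=200 B_ack=42
After event 3: A_seq=267 A_ack=200 B_seq=200 B_ack=42
After event 4: A_seq=267 A_ack=200 B_seq=200 B_ack=267
After event 5: A_seq=267 A_ack=264 B_seq=264 B_ack=267
After event 6: A_seq=267 A_ack=316 B_seq=316 B_ack=267
After event 7: A_seq=267 A_ack=366 B_seq=366 B_ack=267

267 366 366 267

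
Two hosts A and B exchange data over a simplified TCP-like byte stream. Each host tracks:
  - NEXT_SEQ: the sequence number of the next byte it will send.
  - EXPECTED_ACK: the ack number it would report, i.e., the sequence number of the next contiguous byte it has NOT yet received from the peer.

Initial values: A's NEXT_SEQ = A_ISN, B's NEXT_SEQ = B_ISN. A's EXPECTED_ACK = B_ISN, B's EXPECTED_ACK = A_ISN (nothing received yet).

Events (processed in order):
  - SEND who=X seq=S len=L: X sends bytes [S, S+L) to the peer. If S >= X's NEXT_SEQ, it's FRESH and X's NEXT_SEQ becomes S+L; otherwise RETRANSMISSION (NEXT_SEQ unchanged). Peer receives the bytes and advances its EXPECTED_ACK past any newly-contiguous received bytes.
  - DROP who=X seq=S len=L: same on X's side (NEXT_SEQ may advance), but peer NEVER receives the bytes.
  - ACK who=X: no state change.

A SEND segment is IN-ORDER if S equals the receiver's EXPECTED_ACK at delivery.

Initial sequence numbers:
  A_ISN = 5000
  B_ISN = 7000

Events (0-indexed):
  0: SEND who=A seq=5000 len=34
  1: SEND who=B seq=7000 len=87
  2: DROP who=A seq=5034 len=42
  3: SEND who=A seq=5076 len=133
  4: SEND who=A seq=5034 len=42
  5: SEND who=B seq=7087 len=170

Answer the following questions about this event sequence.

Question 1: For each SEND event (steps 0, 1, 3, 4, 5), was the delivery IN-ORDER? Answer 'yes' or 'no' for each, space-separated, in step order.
Step 0: SEND seq=5000 -> in-order
Step 1: SEND seq=7000 -> in-order
Step 3: SEND seq=5076 -> out-of-order
Step 4: SEND seq=5034 -> in-order
Step 5: SEND seq=7087 -> in-order

Answer: yes yes no yes yes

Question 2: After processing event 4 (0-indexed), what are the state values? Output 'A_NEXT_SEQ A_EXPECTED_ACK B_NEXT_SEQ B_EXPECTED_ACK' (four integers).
After event 0: A_seq=5034 A_ack=7000 B_seq=7000 B_ack=5034
After event 1: A_seq=5034 A_ack=7087 B_seq=7087 B_ack=5034
After event 2: A_seq=5076 A_ack=7087 B_seq=7087 B_ack=5034
After event 3: A_seq=5209 A_ack=7087 B_seq=7087 B_ack=5034
After event 4: A_seq=5209 A_ack=7087 B_seq=7087 B_ack=5209

5209 7087 7087 5209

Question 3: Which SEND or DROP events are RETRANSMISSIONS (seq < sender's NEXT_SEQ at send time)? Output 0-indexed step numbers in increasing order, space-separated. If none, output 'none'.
Answer: 4

Derivation:
Step 0: SEND seq=5000 -> fresh
Step 1: SEND seq=7000 -> fresh
Step 2: DROP seq=5034 -> fresh
Step 3: SEND seq=5076 -> fresh
Step 4: SEND seq=5034 -> retransmit
Step 5: SEND seq=7087 -> fresh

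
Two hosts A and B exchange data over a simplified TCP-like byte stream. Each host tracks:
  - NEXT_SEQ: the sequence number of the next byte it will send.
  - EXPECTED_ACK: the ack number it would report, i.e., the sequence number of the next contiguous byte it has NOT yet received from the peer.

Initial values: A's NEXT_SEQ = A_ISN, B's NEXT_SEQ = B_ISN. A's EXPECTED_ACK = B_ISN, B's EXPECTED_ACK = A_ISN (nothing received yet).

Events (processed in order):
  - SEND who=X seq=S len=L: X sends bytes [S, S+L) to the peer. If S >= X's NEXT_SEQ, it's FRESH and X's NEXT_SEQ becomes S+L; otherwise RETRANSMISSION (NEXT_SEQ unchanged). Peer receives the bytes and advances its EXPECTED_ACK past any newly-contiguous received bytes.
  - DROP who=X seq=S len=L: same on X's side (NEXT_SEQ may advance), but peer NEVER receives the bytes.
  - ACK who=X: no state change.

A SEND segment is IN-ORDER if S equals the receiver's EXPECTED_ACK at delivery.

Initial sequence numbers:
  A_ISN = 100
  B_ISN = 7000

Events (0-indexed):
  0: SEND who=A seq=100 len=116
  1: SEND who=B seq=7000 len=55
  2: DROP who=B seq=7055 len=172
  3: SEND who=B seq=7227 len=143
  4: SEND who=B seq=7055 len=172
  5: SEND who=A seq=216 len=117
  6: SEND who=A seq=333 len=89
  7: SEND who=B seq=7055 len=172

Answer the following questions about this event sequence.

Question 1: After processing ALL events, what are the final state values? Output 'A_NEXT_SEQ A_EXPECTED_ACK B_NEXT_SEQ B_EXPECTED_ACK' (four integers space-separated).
After event 0: A_seq=216 A_ack=7000 B_seq=7000 B_ack=216
After event 1: A_seq=216 A_ack=7055 B_seq=7055 B_ack=216
After event 2: A_seq=216 A_ack=7055 B_seq=7227 B_ack=216
After event 3: A_seq=216 A_ack=7055 B_seq=7370 B_ack=216
After event 4: A_seq=216 A_ack=7370 B_seq=7370 B_ack=216
After event 5: A_seq=333 A_ack=7370 B_seq=7370 B_ack=333
After event 6: A_seq=422 A_ack=7370 B_seq=7370 B_ack=422
After event 7: A_seq=422 A_ack=7370 B_seq=7370 B_ack=422

Answer: 422 7370 7370 422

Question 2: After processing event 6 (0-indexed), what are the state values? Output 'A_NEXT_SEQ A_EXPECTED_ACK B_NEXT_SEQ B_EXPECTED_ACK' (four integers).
After event 0: A_seq=216 A_ack=7000 B_seq=7000 B_ack=216
After event 1: A_seq=216 A_ack=7055 B_seq=7055 B_ack=216
After event 2: A_seq=216 A_ack=7055 B_seq=7227 B_ack=216
After event 3: A_seq=216 A_ack=7055 B_seq=7370 B_ack=216
After event 4: A_seq=216 A_ack=7370 B_seq=7370 B_ack=216
After event 5: A_seq=333 A_ack=7370 B_seq=7370 B_ack=333
After event 6: A_seq=422 A_ack=7370 B_seq=7370 B_ack=422

422 7370 7370 422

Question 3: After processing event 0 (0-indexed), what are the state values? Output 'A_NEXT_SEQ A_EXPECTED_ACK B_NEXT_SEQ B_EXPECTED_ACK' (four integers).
After event 0: A_seq=216 A_ack=7000 B_seq=7000 B_ack=216

216 7000 7000 216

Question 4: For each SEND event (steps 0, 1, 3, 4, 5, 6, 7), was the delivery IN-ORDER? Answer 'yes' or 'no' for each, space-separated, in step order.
Step 0: SEND seq=100 -> in-order
Step 1: SEND seq=7000 -> in-order
Step 3: SEND seq=7227 -> out-of-order
Step 4: SEND seq=7055 -> in-order
Step 5: SEND seq=216 -> in-order
Step 6: SEND seq=333 -> in-order
Step 7: SEND seq=7055 -> out-of-order

Answer: yes yes no yes yes yes no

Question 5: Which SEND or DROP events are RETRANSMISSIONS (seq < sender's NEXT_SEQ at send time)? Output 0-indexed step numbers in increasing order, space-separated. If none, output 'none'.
Step 0: SEND seq=100 -> fresh
Step 1: SEND seq=7000 -> fresh
Step 2: DROP seq=7055 -> fresh
Step 3: SEND seq=7227 -> fresh
Step 4: SEND seq=7055 -> retransmit
Step 5: SEND seq=216 -> fresh
Step 6: SEND seq=333 -> fresh
Step 7: SEND seq=7055 -> retransmit

Answer: 4 7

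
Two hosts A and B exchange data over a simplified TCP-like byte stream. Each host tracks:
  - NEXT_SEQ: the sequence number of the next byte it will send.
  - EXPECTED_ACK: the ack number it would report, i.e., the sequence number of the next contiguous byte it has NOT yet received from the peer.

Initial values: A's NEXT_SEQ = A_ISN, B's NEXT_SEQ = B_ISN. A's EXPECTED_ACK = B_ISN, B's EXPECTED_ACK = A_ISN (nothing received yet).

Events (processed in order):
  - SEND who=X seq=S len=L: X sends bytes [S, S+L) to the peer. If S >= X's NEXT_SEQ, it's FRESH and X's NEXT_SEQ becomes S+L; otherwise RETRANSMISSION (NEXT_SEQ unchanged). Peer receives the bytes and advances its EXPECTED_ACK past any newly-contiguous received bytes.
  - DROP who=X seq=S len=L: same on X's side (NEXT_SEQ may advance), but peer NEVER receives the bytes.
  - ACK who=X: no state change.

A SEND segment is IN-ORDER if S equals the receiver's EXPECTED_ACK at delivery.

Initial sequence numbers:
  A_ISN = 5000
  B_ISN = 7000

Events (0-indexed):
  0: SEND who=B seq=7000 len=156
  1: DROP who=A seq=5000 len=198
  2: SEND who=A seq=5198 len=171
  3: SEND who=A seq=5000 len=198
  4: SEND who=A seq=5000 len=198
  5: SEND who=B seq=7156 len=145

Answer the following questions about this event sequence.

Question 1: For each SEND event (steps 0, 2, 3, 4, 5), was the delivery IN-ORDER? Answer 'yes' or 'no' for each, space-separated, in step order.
Answer: yes no yes no yes

Derivation:
Step 0: SEND seq=7000 -> in-order
Step 2: SEND seq=5198 -> out-of-order
Step 3: SEND seq=5000 -> in-order
Step 4: SEND seq=5000 -> out-of-order
Step 5: SEND seq=7156 -> in-order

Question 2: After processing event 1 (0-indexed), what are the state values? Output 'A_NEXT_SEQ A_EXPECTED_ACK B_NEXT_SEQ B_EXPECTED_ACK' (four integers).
After event 0: A_seq=5000 A_ack=7156 B_seq=7156 B_ack=5000
After event 1: A_seq=5198 A_ack=7156 B_seq=7156 B_ack=5000

5198 7156 7156 5000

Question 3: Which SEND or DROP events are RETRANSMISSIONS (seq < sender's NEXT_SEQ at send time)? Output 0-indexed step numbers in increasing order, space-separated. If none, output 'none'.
Answer: 3 4

Derivation:
Step 0: SEND seq=7000 -> fresh
Step 1: DROP seq=5000 -> fresh
Step 2: SEND seq=5198 -> fresh
Step 3: SEND seq=5000 -> retransmit
Step 4: SEND seq=5000 -> retransmit
Step 5: SEND seq=7156 -> fresh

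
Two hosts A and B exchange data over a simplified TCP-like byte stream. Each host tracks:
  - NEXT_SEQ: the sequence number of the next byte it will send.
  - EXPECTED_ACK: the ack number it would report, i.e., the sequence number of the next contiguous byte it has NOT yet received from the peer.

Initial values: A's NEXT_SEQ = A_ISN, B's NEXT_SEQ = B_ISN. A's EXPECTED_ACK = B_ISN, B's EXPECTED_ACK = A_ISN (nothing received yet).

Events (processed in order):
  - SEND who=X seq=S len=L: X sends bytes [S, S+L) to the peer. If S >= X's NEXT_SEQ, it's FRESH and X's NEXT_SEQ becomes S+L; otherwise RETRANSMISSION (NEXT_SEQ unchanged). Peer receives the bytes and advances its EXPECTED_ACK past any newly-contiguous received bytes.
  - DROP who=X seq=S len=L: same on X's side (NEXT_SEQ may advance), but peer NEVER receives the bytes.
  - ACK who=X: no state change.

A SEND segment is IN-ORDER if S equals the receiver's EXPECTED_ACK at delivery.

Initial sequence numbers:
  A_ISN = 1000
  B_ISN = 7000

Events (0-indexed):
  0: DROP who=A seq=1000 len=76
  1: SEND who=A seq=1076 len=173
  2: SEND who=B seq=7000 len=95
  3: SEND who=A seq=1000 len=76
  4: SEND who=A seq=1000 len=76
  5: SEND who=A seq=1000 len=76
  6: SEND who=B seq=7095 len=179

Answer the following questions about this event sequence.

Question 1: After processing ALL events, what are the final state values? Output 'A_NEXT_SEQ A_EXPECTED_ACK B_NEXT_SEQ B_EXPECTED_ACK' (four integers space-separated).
Answer: 1249 7274 7274 1249

Derivation:
After event 0: A_seq=1076 A_ack=7000 B_seq=7000 B_ack=1000
After event 1: A_seq=1249 A_ack=7000 B_seq=7000 B_ack=1000
After event 2: A_seq=1249 A_ack=7095 B_seq=7095 B_ack=1000
After event 3: A_seq=1249 A_ack=7095 B_seq=7095 B_ack=1249
After event 4: A_seq=1249 A_ack=7095 B_seq=7095 B_ack=1249
After event 5: A_seq=1249 A_ack=7095 B_seq=7095 B_ack=1249
After event 6: A_seq=1249 A_ack=7274 B_seq=7274 B_ack=1249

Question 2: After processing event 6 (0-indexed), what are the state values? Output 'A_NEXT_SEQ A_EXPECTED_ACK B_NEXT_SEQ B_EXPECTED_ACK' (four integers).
After event 0: A_seq=1076 A_ack=7000 B_seq=7000 B_ack=1000
After event 1: A_seq=1249 A_ack=7000 B_seq=7000 B_ack=1000
After event 2: A_seq=1249 A_ack=7095 B_seq=7095 B_ack=1000
After event 3: A_seq=1249 A_ack=7095 B_seq=7095 B_ack=1249
After event 4: A_seq=1249 A_ack=7095 B_seq=7095 B_ack=1249
After event 5: A_seq=1249 A_ack=7095 B_seq=7095 B_ack=1249
After event 6: A_seq=1249 A_ack=7274 B_seq=7274 B_ack=1249

1249 7274 7274 1249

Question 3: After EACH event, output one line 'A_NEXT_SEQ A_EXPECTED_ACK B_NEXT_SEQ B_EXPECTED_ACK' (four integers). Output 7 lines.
1076 7000 7000 1000
1249 7000 7000 1000
1249 7095 7095 1000
1249 7095 7095 1249
1249 7095 7095 1249
1249 7095 7095 1249
1249 7274 7274 1249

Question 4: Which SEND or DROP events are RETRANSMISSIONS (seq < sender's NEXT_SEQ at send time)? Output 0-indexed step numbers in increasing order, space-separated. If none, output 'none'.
Step 0: DROP seq=1000 -> fresh
Step 1: SEND seq=1076 -> fresh
Step 2: SEND seq=7000 -> fresh
Step 3: SEND seq=1000 -> retransmit
Step 4: SEND seq=1000 -> retransmit
Step 5: SEND seq=1000 -> retransmit
Step 6: SEND seq=7095 -> fresh

Answer: 3 4 5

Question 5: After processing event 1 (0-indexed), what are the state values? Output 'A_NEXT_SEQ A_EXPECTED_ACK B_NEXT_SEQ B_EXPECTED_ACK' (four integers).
After event 0: A_seq=1076 A_ack=7000 B_seq=7000 B_ack=1000
After event 1: A_seq=1249 A_ack=7000 B_seq=7000 B_ack=1000

1249 7000 7000 1000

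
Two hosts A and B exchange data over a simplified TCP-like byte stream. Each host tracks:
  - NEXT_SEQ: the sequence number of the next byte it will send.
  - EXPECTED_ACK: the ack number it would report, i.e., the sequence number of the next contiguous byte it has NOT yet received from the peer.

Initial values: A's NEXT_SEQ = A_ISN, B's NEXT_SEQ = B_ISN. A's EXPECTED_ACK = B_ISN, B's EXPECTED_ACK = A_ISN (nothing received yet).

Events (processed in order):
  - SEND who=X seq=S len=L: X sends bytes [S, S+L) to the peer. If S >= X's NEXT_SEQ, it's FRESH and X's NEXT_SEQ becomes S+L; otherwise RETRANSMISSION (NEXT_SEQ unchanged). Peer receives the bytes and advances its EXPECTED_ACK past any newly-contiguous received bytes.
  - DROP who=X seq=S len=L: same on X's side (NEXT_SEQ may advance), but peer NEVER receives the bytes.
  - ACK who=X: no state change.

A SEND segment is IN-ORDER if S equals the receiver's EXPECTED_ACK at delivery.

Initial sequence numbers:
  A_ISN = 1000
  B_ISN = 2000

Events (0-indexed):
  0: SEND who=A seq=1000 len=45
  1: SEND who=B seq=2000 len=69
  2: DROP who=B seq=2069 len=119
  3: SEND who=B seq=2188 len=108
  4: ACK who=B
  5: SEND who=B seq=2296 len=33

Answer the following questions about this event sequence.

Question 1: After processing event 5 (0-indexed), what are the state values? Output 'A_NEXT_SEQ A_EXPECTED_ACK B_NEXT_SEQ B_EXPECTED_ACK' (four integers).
After event 0: A_seq=1045 A_ack=2000 B_seq=2000 B_ack=1045
After event 1: A_seq=1045 A_ack=2069 B_seq=2069 B_ack=1045
After event 2: A_seq=1045 A_ack=2069 B_seq=2188 B_ack=1045
After event 3: A_seq=1045 A_ack=2069 B_seq=2296 B_ack=1045
After event 4: A_seq=1045 A_ack=2069 B_seq=2296 B_ack=1045
After event 5: A_seq=1045 A_ack=2069 B_seq=2329 B_ack=1045

1045 2069 2329 1045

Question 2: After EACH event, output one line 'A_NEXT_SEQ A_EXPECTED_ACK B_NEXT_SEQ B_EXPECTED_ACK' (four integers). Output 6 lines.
1045 2000 2000 1045
1045 2069 2069 1045
1045 2069 2188 1045
1045 2069 2296 1045
1045 2069 2296 1045
1045 2069 2329 1045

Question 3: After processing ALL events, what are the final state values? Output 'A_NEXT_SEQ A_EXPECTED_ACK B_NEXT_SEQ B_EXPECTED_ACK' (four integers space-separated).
Answer: 1045 2069 2329 1045

Derivation:
After event 0: A_seq=1045 A_ack=2000 B_seq=2000 B_ack=1045
After event 1: A_seq=1045 A_ack=2069 B_seq=2069 B_ack=1045
After event 2: A_seq=1045 A_ack=2069 B_seq=2188 B_ack=1045
After event 3: A_seq=1045 A_ack=2069 B_seq=2296 B_ack=1045
After event 4: A_seq=1045 A_ack=2069 B_seq=2296 B_ack=1045
After event 5: A_seq=1045 A_ack=2069 B_seq=2329 B_ack=1045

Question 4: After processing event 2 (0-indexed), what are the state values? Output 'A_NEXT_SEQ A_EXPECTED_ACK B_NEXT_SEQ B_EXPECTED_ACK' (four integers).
After event 0: A_seq=1045 A_ack=2000 B_seq=2000 B_ack=1045
After event 1: A_seq=1045 A_ack=2069 B_seq=2069 B_ack=1045
After event 2: A_seq=1045 A_ack=2069 B_seq=2188 B_ack=1045

1045 2069 2188 1045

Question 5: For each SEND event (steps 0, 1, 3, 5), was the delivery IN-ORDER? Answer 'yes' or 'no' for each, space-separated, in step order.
Answer: yes yes no no

Derivation:
Step 0: SEND seq=1000 -> in-order
Step 1: SEND seq=2000 -> in-order
Step 3: SEND seq=2188 -> out-of-order
Step 5: SEND seq=2296 -> out-of-order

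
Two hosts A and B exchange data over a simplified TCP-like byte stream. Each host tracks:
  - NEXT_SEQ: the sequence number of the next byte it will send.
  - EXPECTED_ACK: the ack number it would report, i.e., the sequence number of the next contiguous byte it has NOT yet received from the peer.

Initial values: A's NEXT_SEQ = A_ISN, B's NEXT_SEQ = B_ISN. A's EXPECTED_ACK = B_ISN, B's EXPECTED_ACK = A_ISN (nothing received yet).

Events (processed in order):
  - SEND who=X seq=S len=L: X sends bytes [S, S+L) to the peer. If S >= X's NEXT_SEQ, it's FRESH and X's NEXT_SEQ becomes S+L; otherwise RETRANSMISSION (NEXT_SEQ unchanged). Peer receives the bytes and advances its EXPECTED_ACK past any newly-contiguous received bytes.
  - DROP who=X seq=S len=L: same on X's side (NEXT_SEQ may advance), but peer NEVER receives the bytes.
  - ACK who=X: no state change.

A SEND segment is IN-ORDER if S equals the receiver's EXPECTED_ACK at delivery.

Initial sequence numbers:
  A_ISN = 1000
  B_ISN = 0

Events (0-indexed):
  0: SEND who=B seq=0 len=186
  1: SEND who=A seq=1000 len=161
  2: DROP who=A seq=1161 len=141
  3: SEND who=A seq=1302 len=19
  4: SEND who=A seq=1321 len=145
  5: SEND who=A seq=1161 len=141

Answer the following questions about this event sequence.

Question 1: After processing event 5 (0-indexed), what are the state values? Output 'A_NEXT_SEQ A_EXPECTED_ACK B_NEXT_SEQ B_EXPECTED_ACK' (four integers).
After event 0: A_seq=1000 A_ack=186 B_seq=186 B_ack=1000
After event 1: A_seq=1161 A_ack=186 B_seq=186 B_ack=1161
After event 2: A_seq=1302 A_ack=186 B_seq=186 B_ack=1161
After event 3: A_seq=1321 A_ack=186 B_seq=186 B_ack=1161
After event 4: A_seq=1466 A_ack=186 B_seq=186 B_ack=1161
After event 5: A_seq=1466 A_ack=186 B_seq=186 B_ack=1466

1466 186 186 1466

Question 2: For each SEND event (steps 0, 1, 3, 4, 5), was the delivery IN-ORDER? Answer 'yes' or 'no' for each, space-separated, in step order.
Step 0: SEND seq=0 -> in-order
Step 1: SEND seq=1000 -> in-order
Step 3: SEND seq=1302 -> out-of-order
Step 4: SEND seq=1321 -> out-of-order
Step 5: SEND seq=1161 -> in-order

Answer: yes yes no no yes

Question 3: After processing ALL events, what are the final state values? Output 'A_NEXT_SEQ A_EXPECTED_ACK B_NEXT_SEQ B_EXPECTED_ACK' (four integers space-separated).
After event 0: A_seq=1000 A_ack=186 B_seq=186 B_ack=1000
After event 1: A_seq=1161 A_ack=186 B_seq=186 B_ack=1161
After event 2: A_seq=1302 A_ack=186 B_seq=186 B_ack=1161
After event 3: A_seq=1321 A_ack=186 B_seq=186 B_ack=1161
After event 4: A_seq=1466 A_ack=186 B_seq=186 B_ack=1161
After event 5: A_seq=1466 A_ack=186 B_seq=186 B_ack=1466

Answer: 1466 186 186 1466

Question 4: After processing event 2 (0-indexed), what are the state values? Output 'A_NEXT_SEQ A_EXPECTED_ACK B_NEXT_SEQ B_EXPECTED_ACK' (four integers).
After event 0: A_seq=1000 A_ack=186 B_seq=186 B_ack=1000
After event 1: A_seq=1161 A_ack=186 B_seq=186 B_ack=1161
After event 2: A_seq=1302 A_ack=186 B_seq=186 B_ack=1161

1302 186 186 1161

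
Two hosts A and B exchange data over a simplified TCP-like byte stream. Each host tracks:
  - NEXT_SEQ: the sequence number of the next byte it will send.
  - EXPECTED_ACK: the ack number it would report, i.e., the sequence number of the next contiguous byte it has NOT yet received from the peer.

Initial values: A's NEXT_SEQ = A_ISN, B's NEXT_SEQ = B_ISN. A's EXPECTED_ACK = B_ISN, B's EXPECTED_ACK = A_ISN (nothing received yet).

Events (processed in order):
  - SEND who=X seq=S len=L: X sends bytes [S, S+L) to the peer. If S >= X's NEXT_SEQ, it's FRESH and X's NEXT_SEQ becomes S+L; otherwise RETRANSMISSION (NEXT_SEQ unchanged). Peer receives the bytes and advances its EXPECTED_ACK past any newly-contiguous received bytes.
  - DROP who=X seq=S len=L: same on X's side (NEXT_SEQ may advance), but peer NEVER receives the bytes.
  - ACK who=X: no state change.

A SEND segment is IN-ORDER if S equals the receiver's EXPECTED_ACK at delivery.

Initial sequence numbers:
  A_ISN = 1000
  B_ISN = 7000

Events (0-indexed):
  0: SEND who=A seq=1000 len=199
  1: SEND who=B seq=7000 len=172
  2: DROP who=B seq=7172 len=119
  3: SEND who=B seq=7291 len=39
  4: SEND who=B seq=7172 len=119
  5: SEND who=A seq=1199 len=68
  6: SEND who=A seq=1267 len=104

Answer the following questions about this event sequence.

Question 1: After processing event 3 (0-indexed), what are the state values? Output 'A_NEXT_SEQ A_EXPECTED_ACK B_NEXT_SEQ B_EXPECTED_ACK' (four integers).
After event 0: A_seq=1199 A_ack=7000 B_seq=7000 B_ack=1199
After event 1: A_seq=1199 A_ack=7172 B_seq=7172 B_ack=1199
After event 2: A_seq=1199 A_ack=7172 B_seq=7291 B_ack=1199
After event 3: A_seq=1199 A_ack=7172 B_seq=7330 B_ack=1199

1199 7172 7330 1199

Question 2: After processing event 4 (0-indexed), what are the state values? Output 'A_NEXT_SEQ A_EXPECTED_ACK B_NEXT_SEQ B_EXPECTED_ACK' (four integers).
After event 0: A_seq=1199 A_ack=7000 B_seq=7000 B_ack=1199
After event 1: A_seq=1199 A_ack=7172 B_seq=7172 B_ack=1199
After event 2: A_seq=1199 A_ack=7172 B_seq=7291 B_ack=1199
After event 3: A_seq=1199 A_ack=7172 B_seq=7330 B_ack=1199
After event 4: A_seq=1199 A_ack=7330 B_seq=7330 B_ack=1199

1199 7330 7330 1199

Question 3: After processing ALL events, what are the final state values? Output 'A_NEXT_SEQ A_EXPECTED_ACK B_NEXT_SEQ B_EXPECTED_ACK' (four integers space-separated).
After event 0: A_seq=1199 A_ack=7000 B_seq=7000 B_ack=1199
After event 1: A_seq=1199 A_ack=7172 B_seq=7172 B_ack=1199
After event 2: A_seq=1199 A_ack=7172 B_seq=7291 B_ack=1199
After event 3: A_seq=1199 A_ack=7172 B_seq=7330 B_ack=1199
After event 4: A_seq=1199 A_ack=7330 B_seq=7330 B_ack=1199
After event 5: A_seq=1267 A_ack=7330 B_seq=7330 B_ack=1267
After event 6: A_seq=1371 A_ack=7330 B_seq=7330 B_ack=1371

Answer: 1371 7330 7330 1371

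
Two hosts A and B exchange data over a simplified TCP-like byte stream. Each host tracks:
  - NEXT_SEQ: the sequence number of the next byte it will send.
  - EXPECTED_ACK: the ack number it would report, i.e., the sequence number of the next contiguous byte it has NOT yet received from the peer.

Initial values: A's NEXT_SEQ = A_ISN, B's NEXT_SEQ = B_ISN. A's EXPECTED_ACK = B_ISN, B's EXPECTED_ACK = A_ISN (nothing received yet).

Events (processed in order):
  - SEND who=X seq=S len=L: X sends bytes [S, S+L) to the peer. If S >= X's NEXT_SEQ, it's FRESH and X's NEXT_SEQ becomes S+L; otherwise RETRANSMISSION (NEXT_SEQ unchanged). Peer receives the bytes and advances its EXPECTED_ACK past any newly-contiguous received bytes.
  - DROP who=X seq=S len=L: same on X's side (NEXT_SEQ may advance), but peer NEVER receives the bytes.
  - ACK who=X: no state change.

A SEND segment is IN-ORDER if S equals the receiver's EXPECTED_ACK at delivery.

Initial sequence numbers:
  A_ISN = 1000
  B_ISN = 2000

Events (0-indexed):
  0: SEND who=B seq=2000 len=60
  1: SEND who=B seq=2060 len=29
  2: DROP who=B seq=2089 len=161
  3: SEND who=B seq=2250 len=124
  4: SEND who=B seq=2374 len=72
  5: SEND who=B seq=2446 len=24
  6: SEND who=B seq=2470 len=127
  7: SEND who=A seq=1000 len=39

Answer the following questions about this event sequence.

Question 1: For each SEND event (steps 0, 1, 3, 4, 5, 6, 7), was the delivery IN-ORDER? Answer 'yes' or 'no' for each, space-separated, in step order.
Step 0: SEND seq=2000 -> in-order
Step 1: SEND seq=2060 -> in-order
Step 3: SEND seq=2250 -> out-of-order
Step 4: SEND seq=2374 -> out-of-order
Step 5: SEND seq=2446 -> out-of-order
Step 6: SEND seq=2470 -> out-of-order
Step 7: SEND seq=1000 -> in-order

Answer: yes yes no no no no yes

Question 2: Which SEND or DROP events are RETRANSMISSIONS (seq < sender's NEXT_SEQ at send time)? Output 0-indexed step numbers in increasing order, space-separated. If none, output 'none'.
Step 0: SEND seq=2000 -> fresh
Step 1: SEND seq=2060 -> fresh
Step 2: DROP seq=2089 -> fresh
Step 3: SEND seq=2250 -> fresh
Step 4: SEND seq=2374 -> fresh
Step 5: SEND seq=2446 -> fresh
Step 6: SEND seq=2470 -> fresh
Step 7: SEND seq=1000 -> fresh

Answer: none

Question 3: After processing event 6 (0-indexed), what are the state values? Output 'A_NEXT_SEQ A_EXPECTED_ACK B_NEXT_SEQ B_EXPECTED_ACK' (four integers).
After event 0: A_seq=1000 A_ack=2060 B_seq=2060 B_ack=1000
After event 1: A_seq=1000 A_ack=2089 B_seq=2089 B_ack=1000
After event 2: A_seq=1000 A_ack=2089 B_seq=2250 B_ack=1000
After event 3: A_seq=1000 A_ack=2089 B_seq=2374 B_ack=1000
After event 4: A_seq=1000 A_ack=2089 B_seq=2446 B_ack=1000
After event 5: A_seq=1000 A_ack=2089 B_seq=2470 B_ack=1000
After event 6: A_seq=1000 A_ack=2089 B_seq=2597 B_ack=1000

1000 2089 2597 1000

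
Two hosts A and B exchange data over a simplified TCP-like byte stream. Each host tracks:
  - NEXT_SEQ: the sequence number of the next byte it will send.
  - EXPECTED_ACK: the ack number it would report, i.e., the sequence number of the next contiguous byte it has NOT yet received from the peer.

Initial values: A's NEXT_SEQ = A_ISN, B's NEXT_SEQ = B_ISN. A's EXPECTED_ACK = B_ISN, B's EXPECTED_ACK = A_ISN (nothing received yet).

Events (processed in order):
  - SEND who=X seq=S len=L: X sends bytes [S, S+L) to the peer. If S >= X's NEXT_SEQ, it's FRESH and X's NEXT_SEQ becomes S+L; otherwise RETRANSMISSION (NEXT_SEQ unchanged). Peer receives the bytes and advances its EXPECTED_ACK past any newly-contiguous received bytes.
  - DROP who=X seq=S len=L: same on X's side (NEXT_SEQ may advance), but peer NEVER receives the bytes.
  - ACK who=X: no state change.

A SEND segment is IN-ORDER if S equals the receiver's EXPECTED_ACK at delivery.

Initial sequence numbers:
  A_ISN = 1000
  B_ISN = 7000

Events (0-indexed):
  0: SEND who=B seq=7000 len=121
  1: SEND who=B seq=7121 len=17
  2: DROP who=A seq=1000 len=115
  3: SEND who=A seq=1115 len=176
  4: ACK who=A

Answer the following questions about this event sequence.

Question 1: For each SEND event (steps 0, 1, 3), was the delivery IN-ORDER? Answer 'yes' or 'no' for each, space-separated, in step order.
Answer: yes yes no

Derivation:
Step 0: SEND seq=7000 -> in-order
Step 1: SEND seq=7121 -> in-order
Step 3: SEND seq=1115 -> out-of-order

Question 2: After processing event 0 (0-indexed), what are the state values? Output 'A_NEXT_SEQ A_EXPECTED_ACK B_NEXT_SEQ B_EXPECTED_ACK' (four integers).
After event 0: A_seq=1000 A_ack=7121 B_seq=7121 B_ack=1000

1000 7121 7121 1000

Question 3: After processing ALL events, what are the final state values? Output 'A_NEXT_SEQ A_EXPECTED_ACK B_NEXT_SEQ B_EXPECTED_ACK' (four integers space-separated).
Answer: 1291 7138 7138 1000

Derivation:
After event 0: A_seq=1000 A_ack=7121 B_seq=7121 B_ack=1000
After event 1: A_seq=1000 A_ack=7138 B_seq=7138 B_ack=1000
After event 2: A_seq=1115 A_ack=7138 B_seq=7138 B_ack=1000
After event 3: A_seq=1291 A_ack=7138 B_seq=7138 B_ack=1000
After event 4: A_seq=1291 A_ack=7138 B_seq=7138 B_ack=1000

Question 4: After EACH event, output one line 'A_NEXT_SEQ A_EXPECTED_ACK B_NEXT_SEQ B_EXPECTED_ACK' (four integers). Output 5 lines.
1000 7121 7121 1000
1000 7138 7138 1000
1115 7138 7138 1000
1291 7138 7138 1000
1291 7138 7138 1000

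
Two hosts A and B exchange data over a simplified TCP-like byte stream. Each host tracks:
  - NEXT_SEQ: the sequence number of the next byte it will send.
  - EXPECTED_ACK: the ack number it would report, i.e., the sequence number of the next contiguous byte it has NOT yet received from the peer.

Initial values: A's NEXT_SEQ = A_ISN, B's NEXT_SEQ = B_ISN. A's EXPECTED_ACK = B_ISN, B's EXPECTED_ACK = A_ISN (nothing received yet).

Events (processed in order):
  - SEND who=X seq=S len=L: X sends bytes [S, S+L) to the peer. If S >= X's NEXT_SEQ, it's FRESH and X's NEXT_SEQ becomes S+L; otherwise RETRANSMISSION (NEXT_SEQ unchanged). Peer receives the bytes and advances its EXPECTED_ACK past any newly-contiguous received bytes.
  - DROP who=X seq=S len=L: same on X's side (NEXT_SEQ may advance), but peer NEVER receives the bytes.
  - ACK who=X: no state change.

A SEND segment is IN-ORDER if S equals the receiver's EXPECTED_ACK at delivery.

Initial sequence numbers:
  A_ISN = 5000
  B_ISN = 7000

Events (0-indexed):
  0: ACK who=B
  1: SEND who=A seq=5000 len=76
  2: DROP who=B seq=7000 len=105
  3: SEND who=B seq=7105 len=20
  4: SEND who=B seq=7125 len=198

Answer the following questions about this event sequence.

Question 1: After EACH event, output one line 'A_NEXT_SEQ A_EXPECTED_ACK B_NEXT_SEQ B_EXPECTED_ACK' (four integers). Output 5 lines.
5000 7000 7000 5000
5076 7000 7000 5076
5076 7000 7105 5076
5076 7000 7125 5076
5076 7000 7323 5076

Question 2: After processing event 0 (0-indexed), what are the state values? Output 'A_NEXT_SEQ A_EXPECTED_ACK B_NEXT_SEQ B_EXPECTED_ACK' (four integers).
After event 0: A_seq=5000 A_ack=7000 B_seq=7000 B_ack=5000

5000 7000 7000 5000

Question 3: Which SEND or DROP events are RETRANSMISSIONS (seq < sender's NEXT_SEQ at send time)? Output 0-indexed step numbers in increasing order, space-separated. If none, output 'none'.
Step 1: SEND seq=5000 -> fresh
Step 2: DROP seq=7000 -> fresh
Step 3: SEND seq=7105 -> fresh
Step 4: SEND seq=7125 -> fresh

Answer: none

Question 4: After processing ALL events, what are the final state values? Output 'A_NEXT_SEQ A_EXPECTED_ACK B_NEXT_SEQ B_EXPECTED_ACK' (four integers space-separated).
After event 0: A_seq=5000 A_ack=7000 B_seq=7000 B_ack=5000
After event 1: A_seq=5076 A_ack=7000 B_seq=7000 B_ack=5076
After event 2: A_seq=5076 A_ack=7000 B_seq=7105 B_ack=5076
After event 3: A_seq=5076 A_ack=7000 B_seq=7125 B_ack=5076
After event 4: A_seq=5076 A_ack=7000 B_seq=7323 B_ack=5076

Answer: 5076 7000 7323 5076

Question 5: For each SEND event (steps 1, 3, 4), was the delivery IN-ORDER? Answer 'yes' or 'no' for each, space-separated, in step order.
Step 1: SEND seq=5000 -> in-order
Step 3: SEND seq=7105 -> out-of-order
Step 4: SEND seq=7125 -> out-of-order

Answer: yes no no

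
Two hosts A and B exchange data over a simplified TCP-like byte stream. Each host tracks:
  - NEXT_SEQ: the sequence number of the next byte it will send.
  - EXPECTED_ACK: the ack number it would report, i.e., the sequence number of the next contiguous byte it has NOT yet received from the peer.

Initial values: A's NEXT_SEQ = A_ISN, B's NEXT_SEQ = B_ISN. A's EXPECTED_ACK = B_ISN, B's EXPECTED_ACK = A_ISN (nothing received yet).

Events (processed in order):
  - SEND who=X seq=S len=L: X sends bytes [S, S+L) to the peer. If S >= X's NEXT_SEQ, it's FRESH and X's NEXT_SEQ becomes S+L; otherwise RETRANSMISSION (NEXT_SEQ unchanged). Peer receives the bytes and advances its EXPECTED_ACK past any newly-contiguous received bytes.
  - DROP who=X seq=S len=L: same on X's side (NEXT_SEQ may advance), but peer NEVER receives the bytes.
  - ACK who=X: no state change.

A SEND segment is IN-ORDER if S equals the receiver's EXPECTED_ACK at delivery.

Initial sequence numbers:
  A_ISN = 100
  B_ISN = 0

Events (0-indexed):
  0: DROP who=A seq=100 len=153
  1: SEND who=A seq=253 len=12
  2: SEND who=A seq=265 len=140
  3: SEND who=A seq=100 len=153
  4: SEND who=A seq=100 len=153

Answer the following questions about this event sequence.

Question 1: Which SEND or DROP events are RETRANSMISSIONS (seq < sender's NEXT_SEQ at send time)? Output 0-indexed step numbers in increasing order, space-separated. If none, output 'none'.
Step 0: DROP seq=100 -> fresh
Step 1: SEND seq=253 -> fresh
Step 2: SEND seq=265 -> fresh
Step 3: SEND seq=100 -> retransmit
Step 4: SEND seq=100 -> retransmit

Answer: 3 4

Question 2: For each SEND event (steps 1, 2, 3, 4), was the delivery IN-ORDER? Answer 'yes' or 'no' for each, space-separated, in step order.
Answer: no no yes no

Derivation:
Step 1: SEND seq=253 -> out-of-order
Step 2: SEND seq=265 -> out-of-order
Step 3: SEND seq=100 -> in-order
Step 4: SEND seq=100 -> out-of-order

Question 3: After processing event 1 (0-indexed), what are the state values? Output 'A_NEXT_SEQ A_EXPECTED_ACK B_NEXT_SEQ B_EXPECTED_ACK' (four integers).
After event 0: A_seq=253 A_ack=0 B_seq=0 B_ack=100
After event 1: A_seq=265 A_ack=0 B_seq=0 B_ack=100

265 0 0 100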